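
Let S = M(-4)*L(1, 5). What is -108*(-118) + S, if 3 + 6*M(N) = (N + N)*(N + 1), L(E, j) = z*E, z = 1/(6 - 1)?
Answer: 127447/10 ≈ 12745.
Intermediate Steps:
z = ⅕ (z = 1/5 = ⅕ ≈ 0.20000)
L(E, j) = E/5
M(N) = -½ + N*(1 + N)/3 (M(N) = -½ + ((N + N)*(N + 1))/6 = -½ + ((2*N)*(1 + N))/6 = -½ + (2*N*(1 + N))/6 = -½ + N*(1 + N)/3)
S = 7/10 (S = (-½ + (⅓)*(-4) + (⅓)*(-4)²)*((⅕)*1) = (-½ - 4/3 + (⅓)*16)*(⅕) = (-½ - 4/3 + 16/3)*(⅕) = (7/2)*(⅕) = 7/10 ≈ 0.70000)
-108*(-118) + S = -108*(-118) + 7/10 = 12744 + 7/10 = 127447/10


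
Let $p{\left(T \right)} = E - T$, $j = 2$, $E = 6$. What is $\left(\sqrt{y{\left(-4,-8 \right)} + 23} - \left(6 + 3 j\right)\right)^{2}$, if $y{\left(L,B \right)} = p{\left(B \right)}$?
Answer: $\left(12 - \sqrt{37}\right)^{2} \approx 35.014$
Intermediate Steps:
$p{\left(T \right)} = 6 - T$
$y{\left(L,B \right)} = 6 - B$
$\left(\sqrt{y{\left(-4,-8 \right)} + 23} - \left(6 + 3 j\right)\right)^{2} = \left(\sqrt{\left(6 - -8\right) + 23} - 12\right)^{2} = \left(\sqrt{\left(6 + 8\right) + 23} - 12\right)^{2} = \left(\sqrt{14 + 23} - 12\right)^{2} = \left(\sqrt{37} - 12\right)^{2} = \left(-12 + \sqrt{37}\right)^{2}$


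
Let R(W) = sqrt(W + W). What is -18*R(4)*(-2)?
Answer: 72*sqrt(2) ≈ 101.82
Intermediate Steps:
R(W) = sqrt(2)*sqrt(W) (R(W) = sqrt(2*W) = sqrt(2)*sqrt(W))
-18*R(4)*(-2) = -18*sqrt(2)*sqrt(4)*(-2) = -18*sqrt(2)*2*(-2) = -36*sqrt(2)*(-2) = 72*sqrt(2)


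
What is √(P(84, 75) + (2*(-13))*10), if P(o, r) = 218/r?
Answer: I*√57846/15 ≈ 16.034*I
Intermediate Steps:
√(P(84, 75) + (2*(-13))*10) = √(218/75 + (2*(-13))*10) = √(218*(1/75) - 26*10) = √(218/75 - 260) = √(-19282/75) = I*√57846/15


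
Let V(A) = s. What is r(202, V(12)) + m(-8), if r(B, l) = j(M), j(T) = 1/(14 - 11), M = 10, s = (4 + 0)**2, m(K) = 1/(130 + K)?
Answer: 125/366 ≈ 0.34153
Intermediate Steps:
s = 16 (s = 4**2 = 16)
V(A) = 16
j(T) = 1/3
r(B, l) = 1/3
r(202, V(12)) + m(-8) = 1/3 + 1/(130 - 8) = 1/3 + 1/122 = 125/366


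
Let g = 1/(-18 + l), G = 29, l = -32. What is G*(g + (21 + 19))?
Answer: 57971/50 ≈ 1159.4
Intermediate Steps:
g = -1/50 (g = 1/(-18 - 32) = 1/(-50) = -1/50 ≈ -0.020000)
G*(g + (21 + 19)) = 29*(-1/50 + (21 + 19)) = 29*(-1/50 + 40) = 29*(1999/50) = 57971/50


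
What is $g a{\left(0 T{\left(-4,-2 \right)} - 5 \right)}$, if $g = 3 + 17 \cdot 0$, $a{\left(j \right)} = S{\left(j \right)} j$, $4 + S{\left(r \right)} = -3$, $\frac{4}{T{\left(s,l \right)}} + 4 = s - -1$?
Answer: $105$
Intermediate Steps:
$T{\left(s,l \right)} = \frac{4}{-3 + s}$ ($T{\left(s,l \right)} = \frac{4}{-4 + \left(s - -1\right)} = \frac{4}{-4 + \left(s + 1\right)} = \frac{4}{-4 + \left(1 + s\right)} = \frac{4}{-3 + s}$)
$S{\left(r \right)} = -7$ ($S{\left(r \right)} = -4 - 3 = -7$)
$a{\left(j \right)} = - 7 j$
$g = 3$ ($g = 3 + 0 = 3$)
$g a{\left(0 T{\left(-4,-2 \right)} - 5 \right)} = 3 \left(- 7 \left(0 \frac{4}{-3 - 4} - 5\right)\right) = 3 \left(- 7 \left(0 \frac{4}{-7} - 5\right)\right) = 3 \left(- 7 \left(0 \cdot 4 \left(- \frac{1}{7}\right) - 5\right)\right) = 3 \left(- 7 \left(0 \left(- \frac{4}{7}\right) - 5\right)\right) = 3 \left(- 7 \left(0 - 5\right)\right) = 3 \left(\left(-7\right) \left(-5\right)\right) = 3 \cdot 35 = 105$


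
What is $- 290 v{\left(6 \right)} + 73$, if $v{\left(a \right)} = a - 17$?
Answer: $3263$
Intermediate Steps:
$v{\left(a \right)} = -17 + a$ ($v{\left(a \right)} = a - 17 = -17 + a$)
$- 290 v{\left(6 \right)} + 73 = - 290 \left(-17 + 6\right) + 73 = \left(-290\right) \left(-11\right) + 73 = 3190 + 73 = 3263$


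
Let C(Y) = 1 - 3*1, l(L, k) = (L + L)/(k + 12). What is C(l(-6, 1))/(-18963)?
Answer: 2/18963 ≈ 0.00010547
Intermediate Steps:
l(L, k) = 2*L/(12 + k) (l(L, k) = (2*L)/(12 + k) = 2*L/(12 + k))
C(Y) = -2 (C(Y) = 1 - 3 = -2)
C(l(-6, 1))/(-18963) = -2/(-18963) = -2*(-1/18963) = 2/18963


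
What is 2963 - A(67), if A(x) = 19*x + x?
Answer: 1623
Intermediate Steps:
A(x) = 20*x
2963 - A(67) = 2963 - 20*67 = 2963 - 1*1340 = 2963 - 1340 = 1623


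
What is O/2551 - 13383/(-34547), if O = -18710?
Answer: -612234337/88129397 ≈ -6.9470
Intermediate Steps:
O/2551 - 13383/(-34547) = -18710/2551 - 13383/(-34547) = -18710*1/2551 - 13383*(-1/34547) = -18710/2551 + 13383/34547 = -612234337/88129397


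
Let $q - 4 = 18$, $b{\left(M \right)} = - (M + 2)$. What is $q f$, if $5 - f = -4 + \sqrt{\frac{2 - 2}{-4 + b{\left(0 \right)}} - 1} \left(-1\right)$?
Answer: $198 + 22 i \approx 198.0 + 22.0 i$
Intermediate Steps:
$b{\left(M \right)} = -2 - M$ ($b{\left(M \right)} = - (2 + M) = -2 - M$)
$q = 22$ ($q = 4 + 18 = 22$)
$f = 9 + i$ ($f = 5 - \left(-4 + \sqrt{\frac{2 - 2}{-4 - 2} - 1} \left(-1\right)\right) = 5 - \left(-4 + \sqrt{\frac{0}{-4 + \left(-2 + 0\right)} - 1} \left(-1\right)\right) = 5 - \left(-4 + \sqrt{\frac{0}{-4 - 2} - 1} \left(-1\right)\right) = 5 - \left(-4 + \sqrt{\frac{0}{-6} - 1} \left(-1\right)\right) = 5 - \left(-4 + \sqrt{0 \left(- \frac{1}{6}\right) - 1} \left(-1\right)\right) = 5 - \left(-4 + \sqrt{0 - 1} \left(-1\right)\right) = 5 - \left(-4 + \sqrt{-1} \left(-1\right)\right) = 5 - \left(-4 + i \left(-1\right)\right) = 5 - \left(-4 - i\right) = 5 + \left(4 + i\right) = 9 + i \approx 9.0 + 1.0 i$)
$q f = 22 \left(9 + i\right) = 198 + 22 i$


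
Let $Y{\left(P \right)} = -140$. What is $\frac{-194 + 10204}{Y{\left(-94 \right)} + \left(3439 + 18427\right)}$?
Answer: $\frac{5005}{10863} \approx 0.46074$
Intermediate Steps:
$\frac{-194 + 10204}{Y{\left(-94 \right)} + \left(3439 + 18427\right)} = \frac{-194 + 10204}{-140 + \left(3439 + 18427\right)} = \frac{10010}{-140 + 21866} = \frac{10010}{21726} = 10010 \cdot \frac{1}{21726} = \frac{5005}{10863}$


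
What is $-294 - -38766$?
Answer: $38472$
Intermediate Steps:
$-294 - -38766 = -294 + 38766 = 38472$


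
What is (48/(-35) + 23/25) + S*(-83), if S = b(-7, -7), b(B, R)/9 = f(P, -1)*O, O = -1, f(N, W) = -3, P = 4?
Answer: -392254/175 ≈ -2241.5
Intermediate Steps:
b(B, R) = 27 (b(B, R) = 9*(-3*(-1)) = 9*3 = 27)
S = 27
(48/(-35) + 23/25) + S*(-83) = (48/(-35) + 23/25) + 27*(-83) = (48*(-1/35) + 23*(1/25)) - 2241 = (-48/35 + 23/25) - 2241 = -79/175 - 2241 = -392254/175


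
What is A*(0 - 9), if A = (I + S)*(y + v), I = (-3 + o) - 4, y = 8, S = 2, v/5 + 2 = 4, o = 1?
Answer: 648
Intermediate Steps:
v = 10 (v = -10 + 5*4 = -10 + 20 = 10)
I = -6 (I = (-3 + 1) - 4 = -2 - 4 = -6)
A = -72 (A = (-6 + 2)*(8 + 10) = -4*18 = -72)
A*(0 - 9) = -72*(0 - 9) = -72*(-9) = 648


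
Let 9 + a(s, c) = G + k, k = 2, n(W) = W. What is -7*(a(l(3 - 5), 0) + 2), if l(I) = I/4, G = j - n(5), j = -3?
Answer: 91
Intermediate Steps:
G = -8 (G = -3 - 1*5 = -3 - 5 = -8)
l(I) = I/4 (l(I) = I*(¼) = I/4)
a(s, c) = -15 (a(s, c) = -9 + (-8 + 2) = -9 - 6 = -15)
-7*(a(l(3 - 5), 0) + 2) = -7*(-15 + 2) = -7*(-13) = 91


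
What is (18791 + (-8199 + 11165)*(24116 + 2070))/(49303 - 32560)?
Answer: 25895489/5581 ≈ 4639.9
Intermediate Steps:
(18791 + (-8199 + 11165)*(24116 + 2070))/(49303 - 32560) = (18791 + 2966*26186)/16743 = (18791 + 77667676)*(1/16743) = 77686467*(1/16743) = 25895489/5581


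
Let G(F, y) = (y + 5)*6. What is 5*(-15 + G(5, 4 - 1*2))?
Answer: 135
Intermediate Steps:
G(F, y) = 30 + 6*y (G(F, y) = (5 + y)*6 = 30 + 6*y)
5*(-15 + G(5, 4 - 1*2)) = 5*(-15 + (30 + 6*(4 - 1*2))) = 5*(-15 + (30 + 6*(4 - 2))) = 5*(-15 + (30 + 6*2)) = 5*(-15 + (30 + 12)) = 5*(-15 + 42) = 5*27 = 135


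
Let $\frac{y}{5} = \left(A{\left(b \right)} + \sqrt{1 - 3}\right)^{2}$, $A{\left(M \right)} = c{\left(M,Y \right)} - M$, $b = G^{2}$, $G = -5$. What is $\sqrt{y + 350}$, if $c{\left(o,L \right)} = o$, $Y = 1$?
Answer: $0$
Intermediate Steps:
$b = 25$ ($b = \left(-5\right)^{2} = 25$)
$A{\left(M \right)} = 0$ ($A{\left(M \right)} = M - M = 0$)
$y = -10$ ($y = 5 \left(0 + \sqrt{1 - 3}\right)^{2} = 5 \left(0 + \sqrt{-2}\right)^{2} = 5 \left(0 + i \sqrt{2}\right)^{2} = 5 \left(i \sqrt{2}\right)^{2} = 5 \left(-2\right) = -10$)
$\sqrt{y + 350} = \sqrt{-10 + 350} = \sqrt{340} = 2 \sqrt{85}$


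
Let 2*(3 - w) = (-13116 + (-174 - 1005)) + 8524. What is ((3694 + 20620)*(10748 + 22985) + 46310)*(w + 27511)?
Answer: 24934596233564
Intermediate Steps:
w = 5777/2 (w = 3 - ((-13116 + (-174 - 1005)) + 8524)/2 = 3 - ((-13116 - 1179) + 8524)/2 = 3 - (-14295 + 8524)/2 = 3 - ½*(-5771) = 3 + 5771/2 = 5777/2 ≈ 2888.5)
((3694 + 20620)*(10748 + 22985) + 46310)*(w + 27511) = ((3694 + 20620)*(10748 + 22985) + 46310)*(5777/2 + 27511) = (24314*33733 + 46310)*(60799/2) = (820184162 + 46310)*(60799/2) = 820230472*(60799/2) = 24934596233564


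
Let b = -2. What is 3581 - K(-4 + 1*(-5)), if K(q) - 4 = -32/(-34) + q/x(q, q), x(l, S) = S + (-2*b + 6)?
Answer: 60946/17 ≈ 3585.1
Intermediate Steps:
x(l, S) = 10 + S (x(l, S) = S + (-2*(-2) + 6) = S + (4 + 6) = S + 10 = 10 + S)
K(q) = 84/17 + q/(10 + q) (K(q) = 4 + (-32/(-34) + q/(10 + q)) = 4 + (-32*(-1/34) + q/(10 + q)) = 4 + (16/17 + q/(10 + q)) = 84/17 + q/(10 + q))
3581 - K(-4 + 1*(-5)) = 3581 - (840 + 101*(-4 + 1*(-5)))/(17*(10 + (-4 + 1*(-5)))) = 3581 - (840 + 101*(-4 - 5))/(17*(10 + (-4 - 5))) = 3581 - (840 + 101*(-9))/(17*(10 - 9)) = 3581 - (840 - 909)/(17*1) = 3581 - (-69)/17 = 3581 - 1*(-69/17) = 3581 + 69/17 = 60946/17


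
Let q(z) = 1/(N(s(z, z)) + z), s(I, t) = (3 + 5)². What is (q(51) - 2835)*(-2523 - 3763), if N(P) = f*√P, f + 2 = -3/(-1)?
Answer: 1051421504/59 ≈ 1.7821e+7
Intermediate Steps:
s(I, t) = 64 (s(I, t) = 8² = 64)
f = 1 (f = -2 - 3/(-1) = -2 - 3*(-1) = -2 + 3 = 1)
N(P) = √P (N(P) = 1*√P = √P)
q(z) = 1/(8 + z) (q(z) = 1/(√64 + z) = 1/(8 + z))
(q(51) - 2835)*(-2523 - 3763) = (1/(8 + 51) - 2835)*(-2523 - 3763) = (1/59 - 2835)*(-6286) = -167264/59*(-6286) = 1051421504/59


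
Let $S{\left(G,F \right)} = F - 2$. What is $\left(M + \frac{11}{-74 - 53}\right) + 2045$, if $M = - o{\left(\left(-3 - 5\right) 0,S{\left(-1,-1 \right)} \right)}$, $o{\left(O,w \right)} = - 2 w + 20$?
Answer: $\frac{256402}{127} \approx 2018.9$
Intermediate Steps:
$S{\left(G,F \right)} = -2 + F$ ($S{\left(G,F \right)} = F - 2 = -2 + F$)
$o{\left(O,w \right)} = 20 - 2 w$
$M = -26$ ($M = - (20 - 2 \left(-2 - 1\right)) = - (20 - -6) = - (20 + 6) = \left(-1\right) 26 = -26$)
$\left(M + \frac{11}{-74 - 53}\right) + 2045 = \left(-26 + \frac{11}{-74 - 53}\right) + 2045 = \left(-26 + \frac{11}{-127}\right) + 2045 = \left(-26 + 11 \left(- \frac{1}{127}\right)\right) + 2045 = \left(-26 - \frac{11}{127}\right) + 2045 = - \frac{3313}{127} + 2045 = \frac{256402}{127}$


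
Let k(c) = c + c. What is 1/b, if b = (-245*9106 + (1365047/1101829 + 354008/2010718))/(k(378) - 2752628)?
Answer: 3048341356919665792/2471319088892665481 ≈ 1.2335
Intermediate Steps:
k(c) = 2*c
b = 2471319088892665481/3048341356919665792 (b = (-245*9106 + (1365047/1101829 + 354008/2010718))/(2*378 - 2752628) = (-2230970 + (1365047*(1/1101829) + 354008*(1/2010718)))/(756 - 2752628) = (-2230970 + (1365047/1101829 + 177004/1005359))/(-2751872) = (-2230970 + 1567390427189/1107733701611)*(-1/2751872) = -2471319088892665481/1107733701611*(-1/2751872) = 2471319088892665481/3048341356919665792 ≈ 0.81071)
1/b = 1/(2471319088892665481/3048341356919665792) = 3048341356919665792/2471319088892665481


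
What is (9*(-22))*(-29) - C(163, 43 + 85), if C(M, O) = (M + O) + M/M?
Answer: 5450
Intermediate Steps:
C(M, O) = 1 + M + O (C(M, O) = (M + O) + 1 = 1 + M + O)
(9*(-22))*(-29) - C(163, 43 + 85) = (9*(-22))*(-29) - (1 + 163 + (43 + 85)) = -198*(-29) - (1 + 163 + 128) = 5742 - 1*292 = 5742 - 292 = 5450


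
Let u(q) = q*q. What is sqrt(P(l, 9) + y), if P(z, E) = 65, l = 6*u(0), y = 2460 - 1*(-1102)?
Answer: 3*sqrt(403) ≈ 60.225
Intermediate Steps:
u(q) = q**2
y = 3562 (y = 2460 + 1102 = 3562)
l = 0 (l = 6*0**2 = 6*0 = 0)
sqrt(P(l, 9) + y) = sqrt(65 + 3562) = sqrt(3627) = 3*sqrt(403)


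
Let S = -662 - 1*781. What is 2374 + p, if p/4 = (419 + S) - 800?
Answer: -4922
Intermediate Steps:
S = -1443 (S = -662 - 781 = -1443)
p = -7296 (p = 4*((419 - 1443) - 800) = 4*(-1024 - 800) = 4*(-1824) = -7296)
2374 + p = 2374 - 7296 = -4922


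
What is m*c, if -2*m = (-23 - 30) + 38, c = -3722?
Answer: -27915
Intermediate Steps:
m = 15/2 (m = -((-23 - 30) + 38)/2 = -(-53 + 38)/2 = -½*(-15) = 15/2 ≈ 7.5000)
m*c = (15/2)*(-3722) = -27915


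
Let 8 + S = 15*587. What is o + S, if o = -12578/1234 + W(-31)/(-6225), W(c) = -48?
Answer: 11249539372/1280275 ≈ 8786.8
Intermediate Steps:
o = -13039803/1280275 (o = -12578/1234 - 48/(-6225) = -12578*1/1234 - 48*(-1/6225) = -6289/617 + 16/2075 = -13039803/1280275 ≈ -10.185)
S = 8797 (S = -8 + 15*587 = -8 + 8805 = 8797)
o + S = -13039803/1280275 + 8797 = 11249539372/1280275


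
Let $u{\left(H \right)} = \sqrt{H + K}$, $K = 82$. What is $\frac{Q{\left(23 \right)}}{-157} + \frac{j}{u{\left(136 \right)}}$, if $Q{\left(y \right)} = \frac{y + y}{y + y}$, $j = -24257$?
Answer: $- \frac{1}{157} - \frac{24257 \sqrt{218}}{218} \approx -1642.9$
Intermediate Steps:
$u{\left(H \right)} = \sqrt{82 + H}$ ($u{\left(H \right)} = \sqrt{H + 82} = \sqrt{82 + H}$)
$Q{\left(y \right)} = 1$ ($Q{\left(y \right)} = \frac{2 y}{2 y} = 2 y \frac{1}{2 y} = 1$)
$\frac{Q{\left(23 \right)}}{-157} + \frac{j}{u{\left(136 \right)}} = 1 \frac{1}{-157} - \frac{24257}{\sqrt{82 + 136}} = 1 \left(- \frac{1}{157}\right) - \frac{24257}{\sqrt{218}} = - \frac{1}{157} - 24257 \frac{\sqrt{218}}{218} = - \frac{1}{157} - \frac{24257 \sqrt{218}}{218}$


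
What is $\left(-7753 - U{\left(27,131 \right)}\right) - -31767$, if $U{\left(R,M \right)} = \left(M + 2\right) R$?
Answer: $20423$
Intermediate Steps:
$U{\left(R,M \right)} = R \left(2 + M\right)$ ($U{\left(R,M \right)} = \left(2 + M\right) R = R \left(2 + M\right)$)
$\left(-7753 - U{\left(27,131 \right)}\right) - -31767 = \left(-7753 - 27 \left(2 + 131\right)\right) - -31767 = \left(-7753 - 27 \cdot 133\right) + 31767 = \left(-7753 - 3591\right) + 31767 = -11344 + 31767 = 20423$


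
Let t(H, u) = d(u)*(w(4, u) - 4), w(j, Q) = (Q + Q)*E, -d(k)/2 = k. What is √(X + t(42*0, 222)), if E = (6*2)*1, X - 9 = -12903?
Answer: 5*I*√95070 ≈ 1541.7*I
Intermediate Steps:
X = -12894 (X = 9 - 12903 = -12894)
E = 12 (E = 12*1 = 12)
d(k) = -2*k
w(j, Q) = 24*Q (w(j, Q) = (Q + Q)*12 = (2*Q)*12 = 24*Q)
t(H, u) = -2*u*(-4 + 24*u) (t(H, u) = (-2*u)*(24*u - 4) = (-2*u)*(-4 + 24*u) = -2*u*(-4 + 24*u))
√(X + t(42*0, 222)) = √(-12894 + 8*222*(1 - 6*222)) = √(-12894 + 8*222*(1 - 1332)) = √(-12894 + 8*222*(-1331)) = √(-12894 - 2363856) = √(-2376750) = 5*I*√95070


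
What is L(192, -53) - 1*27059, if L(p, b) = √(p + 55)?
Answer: -27059 + √247 ≈ -27043.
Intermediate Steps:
L(p, b) = √(55 + p)
L(192, -53) - 1*27059 = √(55 + 192) - 1*27059 = √247 - 27059 = -27059 + √247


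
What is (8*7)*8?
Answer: 448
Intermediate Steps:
(8*7)*8 = 56*8 = 448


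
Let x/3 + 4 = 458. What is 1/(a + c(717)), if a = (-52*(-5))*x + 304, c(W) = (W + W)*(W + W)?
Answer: 1/2410780 ≈ 4.1480e-7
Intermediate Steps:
x = 1362 (x = -12 + 3*458 = -12 + 1374 = 1362)
c(W) = 4*W² (c(W) = (2*W)*(2*W) = 4*W²)
a = 354424 (a = -52*(-5)*1362 + 304 = 260*1362 + 304 = 354120 + 304 = 354424)
1/(a + c(717)) = 1/(354424 + 4*717²) = 1/(354424 + 4*514089) = 1/(354424 + 2056356) = 1/2410780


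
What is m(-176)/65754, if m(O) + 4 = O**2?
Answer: 5162/10959 ≈ 0.47103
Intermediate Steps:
m(O) = -4 + O**2
m(-176)/65754 = (-4 + (-176)**2)/65754 = (-4 + 30976)*(1/65754) = 30972*(1/65754) = 5162/10959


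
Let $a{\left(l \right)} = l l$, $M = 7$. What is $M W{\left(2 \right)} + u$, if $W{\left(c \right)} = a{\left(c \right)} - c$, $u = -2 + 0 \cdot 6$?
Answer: $12$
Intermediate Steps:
$a{\left(l \right)} = l^{2}$
$u = -2$ ($u = -2 + 0 = -2$)
$W{\left(c \right)} = c^{2} - c$
$M W{\left(2 \right)} + u = 7 \cdot 2 \left(-1 + 2\right) - 2 = 7 \cdot 2 \cdot 1 - 2 = 7 \cdot 2 - 2 = 14 - 2 = 12$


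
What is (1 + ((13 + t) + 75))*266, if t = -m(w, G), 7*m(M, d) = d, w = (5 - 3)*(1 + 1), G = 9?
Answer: 23332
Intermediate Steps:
w = 4 (w = 2*2 = 4)
m(M, d) = d/7
t = -9/7 ≈ -1.2857
(1 + ((13 + t) + 75))*266 = (1 + ((13 - 9/7) + 75))*266 = (1 + (82/7 + 75))*266 = (1 + 607/7)*266 = (614/7)*266 = 23332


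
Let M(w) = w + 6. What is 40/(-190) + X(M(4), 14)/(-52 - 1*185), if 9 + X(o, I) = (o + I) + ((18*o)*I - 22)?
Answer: -48695/4503 ≈ -10.814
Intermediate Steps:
M(w) = 6 + w
X(o, I) = -31 + I + o + 18*I*o (X(o, I) = -9 + ((o + I) + ((18*o)*I - 22)) = -9 + ((I + o) + (18*I*o - 22)) = -9 + ((I + o) + (-22 + 18*I*o)) = -9 + (-22 + I + o + 18*I*o) = -31 + I + o + 18*I*o)
40/(-190) + X(M(4), 14)/(-52 - 1*185) = 40/(-190) + (-31 + 14 + (6 + 4) + 18*14*(6 + 4))/(-52 - 1*185) = 40*(-1/190) + (-31 + 14 + 10 + 18*14*10)/(-52 - 185) = -4/19 + (-31 + 14 + 10 + 2520)/(-237) = -4/19 + 2513*(-1/237) = -4/19 - 2513/237 = -48695/4503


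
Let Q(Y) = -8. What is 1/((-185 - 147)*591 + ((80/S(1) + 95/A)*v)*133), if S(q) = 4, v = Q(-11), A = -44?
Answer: -11/2367142 ≈ -4.6470e-6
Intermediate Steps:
v = -8
1/((-185 - 147)*591 + ((80/S(1) + 95/A)*v)*133) = 1/((-185 - 147)*591 + ((80/4 + 95/(-44))*(-8))*133) = 1/(-332*591 + ((80*(¼) + 95*(-1/44))*(-8))*133) = 1/(-196212 + ((20 - 95/44)*(-8))*133) = 1/(-196212 + ((785/44)*(-8))*133) = 1/(-196212 - 1570/11*133) = 1/(-196212 - 208810/11) = 1/(-2367142/11) = -11/2367142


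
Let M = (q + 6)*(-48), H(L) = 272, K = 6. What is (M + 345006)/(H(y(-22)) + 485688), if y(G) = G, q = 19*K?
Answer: 169623/242980 ≈ 0.69809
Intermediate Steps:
q = 114 (q = 19*6 = 114)
M = -5760 (M = (114 + 6)*(-48) = 120*(-48) = -5760)
(M + 345006)/(H(y(-22)) + 485688) = (-5760 + 345006)/(272 + 485688) = 339246/485960 = 339246*(1/485960) = 169623/242980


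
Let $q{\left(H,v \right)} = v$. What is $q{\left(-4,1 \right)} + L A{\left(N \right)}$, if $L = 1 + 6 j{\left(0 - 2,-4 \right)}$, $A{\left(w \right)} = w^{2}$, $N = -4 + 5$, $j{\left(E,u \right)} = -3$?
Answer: $-16$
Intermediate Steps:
$N = 1$
$L = -17$ ($L = 1 + 6 \left(-3\right) = 1 - 18 = -17$)
$q{\left(-4,1 \right)} + L A{\left(N \right)} = 1 - 17 \cdot 1^{2} = 1 - 17 = -16$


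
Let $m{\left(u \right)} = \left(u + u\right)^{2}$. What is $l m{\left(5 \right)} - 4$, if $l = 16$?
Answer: $1596$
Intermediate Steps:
$m{\left(u \right)} = 4 u^{2}$ ($m{\left(u \right)} = \left(2 u\right)^{2} = 4 u^{2}$)
$l m{\left(5 \right)} - 4 = 16 \cdot 4 \cdot 5^{2} - 4 = 16 \cdot 4 \cdot 25 - 4 = 16 \cdot 100 - 4 = 1600 - 4 = 1596$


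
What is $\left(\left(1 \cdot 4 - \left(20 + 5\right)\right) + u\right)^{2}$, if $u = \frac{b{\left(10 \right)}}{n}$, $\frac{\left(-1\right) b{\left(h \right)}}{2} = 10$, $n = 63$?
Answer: $\frac{1803649}{3969} \approx 454.43$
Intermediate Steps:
$b{\left(h \right)} = -20$ ($b{\left(h \right)} = \left(-2\right) 10 = -20$)
$u = - \frac{20}{63} \approx -0.31746$
$\left(\left(1 \cdot 4 - \left(20 + 5\right)\right) + u\right)^{2} = \left(\left(1 \cdot 4 - \left(20 + 5\right)\right) - \frac{20}{63}\right)^{2} = \left(\left(4 - 25\right) - \frac{20}{63}\right)^{2} = \left(-21 - \frac{20}{63}\right)^{2} = \left(- \frac{1343}{63}\right)^{2} = \frac{1803649}{3969}$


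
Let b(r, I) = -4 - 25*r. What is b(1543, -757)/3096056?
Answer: -38579/3096056 ≈ -0.012461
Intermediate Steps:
b(1543, -757)/3096056 = (-4 - 25*1543)/3096056 = (-4 - 38575)*(1/3096056) = -38579*1/3096056 = -38579/3096056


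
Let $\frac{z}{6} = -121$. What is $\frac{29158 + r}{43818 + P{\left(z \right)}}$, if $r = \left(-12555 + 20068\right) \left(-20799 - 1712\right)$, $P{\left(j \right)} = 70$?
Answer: $- \frac{169095985}{43888} \approx -3852.9$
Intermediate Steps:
$z = -726$ ($z = 6 \left(-121\right) = -726$)
$r = -169125143$ ($r = 7513 \left(-22511\right) = -169125143$)
$\frac{29158 + r}{43818 + P{\left(z \right)}} = \frac{29158 - 169125143}{43818 + 70} = - \frac{169095985}{43888}$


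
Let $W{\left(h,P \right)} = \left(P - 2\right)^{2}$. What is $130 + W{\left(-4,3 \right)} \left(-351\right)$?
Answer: $-221$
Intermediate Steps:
$W{\left(h,P \right)} = \left(-2 + P\right)^{2}$
$130 + W{\left(-4,3 \right)} \left(-351\right) = 130 + \left(-2 + 3\right)^{2} \left(-351\right) = 130 + 1^{2} \left(-351\right) = 130 + 1 \left(-351\right) = 130 - 351 = -221$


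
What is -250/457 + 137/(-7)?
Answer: -64359/3199 ≈ -20.118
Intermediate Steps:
-250/457 + 137/(-7) = -250*1/457 + 137*(-⅐) = -250/457 - 137/7 = -64359/3199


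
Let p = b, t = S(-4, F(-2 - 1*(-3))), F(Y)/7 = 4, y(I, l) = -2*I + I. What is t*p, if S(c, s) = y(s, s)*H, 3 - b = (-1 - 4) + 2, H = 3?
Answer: -504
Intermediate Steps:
y(I, l) = -I
F(Y) = 28 (F(Y) = 7*4 = 28)
b = 6 (b = 3 - ((-1 - 4) + 2) = 3 - (-5 + 2) = 3 - 1*(-3) = 3 + 3 = 6)
S(c, s) = -3*s (S(c, s) = -s*3 = -3*s)
t = -84 (t = -3*28 = -84)
p = 6
t*p = -84*6 = -504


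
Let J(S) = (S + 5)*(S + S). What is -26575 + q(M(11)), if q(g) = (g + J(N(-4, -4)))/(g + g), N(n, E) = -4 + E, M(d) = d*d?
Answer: -6430981/242 ≈ -26574.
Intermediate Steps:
M(d) = d²
J(S) = 2*S*(5 + S) (J(S) = (5 + S)*(2*S) = 2*S*(5 + S))
q(g) = (48 + g)/(2*g) (q(g) = (g + 2*(-4 - 4)*(5 + (-4 - 4)))/(g + g) = (g + 2*(-8)*(5 - 8))/((2*g)) = (g + 2*(-8)*(-3))*(1/(2*g)) = (g + 48)*(1/(2*g)) = (48 + g)*(1/(2*g)) = (48 + g)/(2*g))
-26575 + q(M(11)) = -26575 + (48 + 11²)/(2*(11²)) = -26575 + (½)*(48 + 121)/121 = -26575 + (½)*(1/121)*169 = -26575 + 169/242 = -6430981/242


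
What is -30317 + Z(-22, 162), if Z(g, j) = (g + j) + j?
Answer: -30015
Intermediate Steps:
Z(g, j) = g + 2*j
-30317 + Z(-22, 162) = -30317 + (-22 + 2*162) = -30317 + (-22 + 324) = -30317 + 302 = -30015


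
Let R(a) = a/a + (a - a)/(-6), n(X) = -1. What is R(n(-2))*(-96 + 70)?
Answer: -26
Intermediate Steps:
R(a) = 1 (R(a) = 1 + 0*(-⅙) = 1 + 0 = 1)
R(n(-2))*(-96 + 70) = 1*(-96 + 70) = 1*(-26) = -26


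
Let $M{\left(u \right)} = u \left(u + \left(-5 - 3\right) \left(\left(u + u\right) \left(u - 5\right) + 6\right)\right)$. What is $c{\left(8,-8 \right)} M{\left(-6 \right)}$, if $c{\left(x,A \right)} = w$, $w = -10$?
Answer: $-66600$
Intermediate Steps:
$c{\left(x,A \right)} = -10$
$M{\left(u \right)} = u \left(-48 + u - 16 u \left(-5 + u\right)\right)$ ($M{\left(u \right)} = u \left(u - 8 \left(2 u \left(-5 + u\right) + 6\right)\right) = u \left(u - 8 \left(6 + 2 u \left(-5 + u\right)\right)\right) = u \left(u - \left(48 + 16 u \left(-5 + u\right)\right)\right) = u \left(-48 + u - 16 u \left(-5 + u\right)\right)$)
$c{\left(8,-8 \right)} M{\left(-6 \right)} = - 10 \left(- 6 \left(-48 - 16 \left(-6\right)^{2} + 81 \left(-6\right)\right)\right) = - 10 \left(- 6 \left(-48 - 576 - 486\right)\right) = - 10 \left(\left(-6\right) \left(-1110\right)\right) = \left(-10\right) 6660 = -66600$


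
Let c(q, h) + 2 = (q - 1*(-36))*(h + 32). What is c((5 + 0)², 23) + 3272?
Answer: 6625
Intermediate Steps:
c(q, h) = -2 + (32 + h)*(36 + q) (c(q, h) = -2 + (q - 1*(-36))*(h + 32) = -2 + (q + 36)*(32 + h) = -2 + (36 + q)*(32 + h) = -2 + (32 + h)*(36 + q))
c((5 + 0)², 23) + 3272 = (1150 + 32*(5 + 0)² + 36*23 + 23*(5 + 0)²) + 3272 = (1150 + 32*5² + 828 + 23*5²) + 3272 = (1150 + 32*25 + 828 + 23*25) + 3272 = (1150 + 800 + 828 + 575) + 3272 = 3353 + 3272 = 6625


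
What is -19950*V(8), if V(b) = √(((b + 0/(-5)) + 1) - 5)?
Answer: -39900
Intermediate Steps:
V(b) = √(-4 + b) (V(b) = √(((b + 0*(-⅕)) + 1) - 5) = √(((b + 0) + 1) - 5) = √((b + 1) - 5) = √((1 + b) - 5) = √(-4 + b))
-19950*V(8) = -19950*√(-4 + 8) = -19950*√4 = -19950*2 = -39900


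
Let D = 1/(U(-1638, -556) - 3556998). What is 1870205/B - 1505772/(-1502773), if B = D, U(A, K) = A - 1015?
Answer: -10004376277075009943/1502773 ≈ -6.6573e+12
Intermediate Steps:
U(A, K) = -1015 + A
D = -1/3559651 (D = 1/((-1015 - 1638) - 3556998) = 1/(-2653 - 3556998) = 1/(-3559651) = -1/3559651 ≈ -2.8093e-7)
B = -1/3559651 ≈ -2.8093e-7
1870205/B - 1505772/(-1502773) = 1870205/(-1/3559651) - 1505772/(-1502773) = 1870205*(-3559651) - 1505772*(-1/1502773) = -6657277098455 + 1505772/1502773 = -10004376277075009943/1502773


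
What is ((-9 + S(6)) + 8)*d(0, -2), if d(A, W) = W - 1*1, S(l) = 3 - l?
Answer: 12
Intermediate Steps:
d(A, W) = -1 + W (d(A, W) = W - 1 = -1 + W)
((-9 + S(6)) + 8)*d(0, -2) = ((-9 + (3 - 1*6)) + 8)*(-1 - 2) = ((-9 + (3 - 6)) + 8)*(-3) = ((-9 - 3) + 8)*(-3) = (-12 + 8)*(-3) = -4*(-3) = 12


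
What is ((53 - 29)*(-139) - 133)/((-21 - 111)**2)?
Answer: -3469/17424 ≈ -0.19909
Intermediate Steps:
((53 - 29)*(-139) - 133)/((-21 - 111)**2) = (24*(-139) - 133)/((-132)**2) = (-3336 - 133)/17424 = -3469*1/17424 = -3469/17424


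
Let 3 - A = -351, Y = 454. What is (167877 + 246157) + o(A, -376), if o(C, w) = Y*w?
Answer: 243330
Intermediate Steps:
A = 354 (A = 3 - 1*(-351) = 3 + 351 = 354)
o(C, w) = 454*w
(167877 + 246157) + o(A, -376) = (167877 + 246157) + 454*(-376) = 414034 - 170704 = 243330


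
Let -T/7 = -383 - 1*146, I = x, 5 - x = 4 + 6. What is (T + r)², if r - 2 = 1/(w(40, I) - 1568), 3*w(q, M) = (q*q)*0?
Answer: 33749581494721/2458624 ≈ 1.3727e+7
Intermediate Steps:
x = -5 (x = 5 - (4 + 6) = 5 - 1*10 = 5 - 10 = -5)
I = -5
w(q, M) = 0 (w(q, M) = ((q*q)*0)/3 = (q²*0)/3 = (⅓)*0 = 0)
r = 3135/1568 (r = 2 + 1/(0 - 1568) = 2 + 1/(-1568) = 2 - 1/1568 = 3135/1568 ≈ 1.9994)
T = 3703 (T = -7*(-383 - 1*146) = -7*(-383 - 146) = -7*(-529) = 3703)
(T + r)² = (3703 + 3135/1568)² = (5809439/1568)² = 33749581494721/2458624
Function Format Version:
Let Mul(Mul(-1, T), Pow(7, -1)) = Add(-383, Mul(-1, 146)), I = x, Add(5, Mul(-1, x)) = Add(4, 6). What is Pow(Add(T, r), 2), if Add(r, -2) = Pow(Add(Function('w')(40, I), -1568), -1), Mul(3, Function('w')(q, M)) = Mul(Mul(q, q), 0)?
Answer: Rational(33749581494721, 2458624) ≈ 1.3727e+7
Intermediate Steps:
x = -5 (x = Add(5, Mul(-1, Add(4, 6))) = Add(5, Mul(-1, 10)) = Add(5, -10) = -5)
I = -5
Function('w')(q, M) = 0 (Function('w')(q, M) = Mul(Rational(1, 3), Mul(Mul(q, q), 0)) = Mul(Rational(1, 3), Mul(Pow(q, 2), 0)) = Mul(Rational(1, 3), 0) = 0)
r = Rational(3135, 1568) (r = Add(2, Pow(Add(0, -1568), -1)) = Add(2, Pow(-1568, -1)) = Add(2, Rational(-1, 1568)) = Rational(3135, 1568) ≈ 1.9994)
T = 3703 (T = Mul(-7, Add(-383, Mul(-1, 146))) = Mul(-7, Add(-383, -146)) = Mul(-7, -529) = 3703)
Pow(Add(T, r), 2) = Pow(Add(3703, Rational(3135, 1568)), 2) = Pow(Rational(5809439, 1568), 2) = Rational(33749581494721, 2458624)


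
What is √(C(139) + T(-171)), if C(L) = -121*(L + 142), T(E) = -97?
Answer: I*√34098 ≈ 184.66*I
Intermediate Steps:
C(L) = -17182 - 121*L (C(L) = -121*(142 + L) = -17182 - 121*L)
√(C(139) + T(-171)) = √((-17182 - 121*139) - 97) = √((-17182 - 16819) - 97) = √(-34001 - 97) = √(-34098) = I*√34098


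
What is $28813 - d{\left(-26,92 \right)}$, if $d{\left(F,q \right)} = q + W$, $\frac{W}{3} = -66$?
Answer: $28919$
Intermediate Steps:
$W = -198$ ($W = 3 \left(-66\right) = -198$)
$d{\left(F,q \right)} = -198 + q$ ($d{\left(F,q \right)} = q - 198 = -198 + q$)
$28813 - d{\left(-26,92 \right)} = 28813 - \left(-198 + 92\right) = 28813 - -106 = 28813 + 106 = 28919$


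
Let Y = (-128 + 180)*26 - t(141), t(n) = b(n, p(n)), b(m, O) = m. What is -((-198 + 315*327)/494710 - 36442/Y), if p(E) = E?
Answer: 2557674649/85584830 ≈ 29.885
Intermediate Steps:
t(n) = n
Y = 1211 (Y = (-128 + 180)*26 - 1*141 = 52*26 - 141 = 1352 - 141 = 1211)
-((-198 + 315*327)/494710 - 36442/Y) = -((-198 + 315*327)/494710 - 36442/1211) = -((-198 + 103005)*(1/494710) - 36442*1/1211) = -(102807*(1/494710) - 5206/173) = -(102807/494710 - 5206/173) = -1*(-2557674649/85584830) = 2557674649/85584830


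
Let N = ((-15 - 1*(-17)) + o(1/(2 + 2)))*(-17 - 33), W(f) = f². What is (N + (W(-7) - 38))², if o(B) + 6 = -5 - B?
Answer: 896809/4 ≈ 2.2420e+5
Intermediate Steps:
o(B) = -11 - B (o(B) = -6 + (-5 - B) = -11 - B)
N = 925/2 (N = ((-15 - 1*(-17)) + (-11 - 1/(2 + 2)))*(-17 - 33) = ((-15 + 17) + (-11 - 1/4))*(-50) = (2 + (-11 - 1*¼))*(-50) = (2 + (-11 - ¼))*(-50) = (2 - 45/4)*(-50) = -37/4*(-50) = 925/2 ≈ 462.50)
(N + (W(-7) - 38))² = (925/2 + ((-7)² - 38))² = (925/2 + (49 - 38))² = (925/2 + 11)² = (947/2)² = 896809/4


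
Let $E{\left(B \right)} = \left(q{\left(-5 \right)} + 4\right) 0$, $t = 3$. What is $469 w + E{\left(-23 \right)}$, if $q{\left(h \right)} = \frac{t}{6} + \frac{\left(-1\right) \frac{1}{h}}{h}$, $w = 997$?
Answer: $467593$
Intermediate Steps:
$q{\left(h \right)} = \frac{1}{2} - \frac{1}{h^{2}}$ ($q{\left(h \right)} = \frac{3}{6} + \frac{\left(-1\right) \frac{1}{h}}{h} = 3 \cdot \frac{1}{6} - \frac{1}{h^{2}} = \frac{1}{2} - \frac{1}{h^{2}}$)
$E{\left(B \right)} = 0$ ($E{\left(B \right)} = \left(\left(\frac{1}{2} - \frac{1}{25}\right) + 4\right) 0 = \left(\frac{23}{50} + 4\right) 0 = \frac{223}{50} \cdot 0 = 0$)
$469 w + E{\left(-23 \right)} = 469 \cdot 997 + 0 = 467593 + 0 = 467593$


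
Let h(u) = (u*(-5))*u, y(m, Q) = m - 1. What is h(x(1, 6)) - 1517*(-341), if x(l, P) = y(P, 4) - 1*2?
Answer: 517252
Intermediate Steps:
y(m, Q) = -1 + m
x(l, P) = -3 + P (x(l, P) = (-1 + P) - 1*2 = (-1 + P) - 2 = -3 + P)
h(u) = -5*u² (h(u) = (-5*u)*u = -5*u²)
h(x(1, 6)) - 1517*(-341) = -5*(-3 + 6)² - 1517*(-341) = -5*3² + 517297 = -5*9 + 517297 = -45 + 517297 = 517252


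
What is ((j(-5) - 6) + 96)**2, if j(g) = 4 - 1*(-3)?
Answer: 9409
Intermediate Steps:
j(g) = 7 (j(g) = 4 + 3 = 7)
((j(-5) - 6) + 96)**2 = ((7 - 6) + 96)**2 = (1 + 96)**2 = 97**2 = 9409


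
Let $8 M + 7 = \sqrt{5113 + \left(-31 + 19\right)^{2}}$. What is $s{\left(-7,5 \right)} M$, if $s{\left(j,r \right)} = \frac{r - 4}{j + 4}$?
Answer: $\frac{7}{24} - \frac{\sqrt{5257}}{24} \approx -2.7294$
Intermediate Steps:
$s{\left(j,r \right)} = \frac{-4 + r}{4 + j}$
$M = - \frac{7}{8} + \frac{\sqrt{5257}}{8}$ ($M = - \frac{7}{8} + \frac{\sqrt{5113 + \left(-31 + 19\right)^{2}}}{8} = - \frac{7}{8} + \frac{\sqrt{5113 + \left(-12\right)^{2}}}{8} = - \frac{7}{8} + \frac{\sqrt{5113 + 144}}{8} = - \frac{7}{8} + \frac{\sqrt{5257}}{8} \approx 8.1881$)
$s{\left(-7,5 \right)} M = \frac{-4 + 5}{4 - 7} \left(- \frac{7}{8} + \frac{\sqrt{5257}}{8}\right) = \frac{1}{-3} \cdot 1 \left(- \frac{7}{8} + \frac{\sqrt{5257}}{8}\right) = \left(- \frac{1}{3}\right) 1 \left(- \frac{7}{8} + \frac{\sqrt{5257}}{8}\right) = - \frac{- \frac{7}{8} + \frac{\sqrt{5257}}{8}}{3} = \frac{7}{24} - \frac{\sqrt{5257}}{24}$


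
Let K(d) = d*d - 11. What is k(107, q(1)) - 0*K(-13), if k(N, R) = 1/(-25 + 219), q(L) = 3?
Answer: 1/194 ≈ 0.0051546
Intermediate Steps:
k(N, R) = 1/194
K(d) = -11 + d² (K(d) = d² - 11 = -11 + d²)
k(107, q(1)) - 0*K(-13) = 1/194 - 0*(-11 + (-13)²) = 1/194 - 0*(-11 + 169) = 1/194 - 0*158 = 1/194 - 1*0 = 1/194 + 0 = 1/194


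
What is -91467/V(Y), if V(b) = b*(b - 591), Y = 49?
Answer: 91467/26558 ≈ 3.4440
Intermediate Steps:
V(b) = b*(-591 + b)
-91467/V(Y) = -91467*1/(49*(-591 + 49)) = -91467/(49*(-542)) = -91467/(-26558) = -91467*(-1/26558) = 91467/26558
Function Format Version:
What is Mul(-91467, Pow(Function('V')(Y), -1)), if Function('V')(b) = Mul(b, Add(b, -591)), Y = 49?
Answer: Rational(91467, 26558) ≈ 3.4440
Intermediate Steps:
Function('V')(b) = Mul(b, Add(-591, b))
Mul(-91467, Pow(Function('V')(Y), -1)) = Mul(-91467, Pow(Mul(49, Add(-591, 49)), -1)) = Mul(-91467, Pow(Mul(49, -542), -1)) = Mul(-91467, Pow(-26558, -1)) = Mul(-91467, Rational(-1, 26558)) = Rational(91467, 26558)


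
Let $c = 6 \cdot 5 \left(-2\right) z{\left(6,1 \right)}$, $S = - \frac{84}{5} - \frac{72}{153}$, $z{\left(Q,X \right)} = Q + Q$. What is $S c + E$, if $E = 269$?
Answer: $\frac{215965}{17} \approx 12704.0$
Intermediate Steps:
$z{\left(Q,X \right)} = 2 Q$
$S = - \frac{1468}{85}$ ($S = \left(-84\right) \frac{1}{5} - \frac{8}{17} = - \frac{84}{5} - \frac{8}{17} = - \frac{1468}{85} \approx -17.271$)
$c = -720$ ($c = 6 \cdot 5 \left(-2\right) 2 \cdot 6 = 6 \left(-10\right) 12 = \left(-60\right) 12 = -720$)
$S c + E = \left(- \frac{1468}{85}\right) \left(-720\right) + 269 = \frac{211392}{17} + 269 = \frac{215965}{17}$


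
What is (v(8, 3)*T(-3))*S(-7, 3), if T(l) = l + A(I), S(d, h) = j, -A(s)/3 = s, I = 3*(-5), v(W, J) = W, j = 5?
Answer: 1680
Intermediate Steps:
I = -15
A(s) = -3*s
S(d, h) = 5
T(l) = 45 + l (T(l) = l - 3*(-15) = l + 45 = 45 + l)
(v(8, 3)*T(-3))*S(-7, 3) = (8*(45 - 3))*5 = (8*42)*5 = 336*5 = 1680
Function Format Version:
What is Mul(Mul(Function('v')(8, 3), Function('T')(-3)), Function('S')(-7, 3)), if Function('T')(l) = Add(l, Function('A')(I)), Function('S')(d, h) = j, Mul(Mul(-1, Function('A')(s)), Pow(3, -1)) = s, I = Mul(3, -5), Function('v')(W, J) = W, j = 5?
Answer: 1680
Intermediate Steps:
I = -15
Function('A')(s) = Mul(-3, s)
Function('S')(d, h) = 5
Function('T')(l) = Add(45, l) (Function('T')(l) = Add(l, Mul(-3, -15)) = Add(l, 45) = Add(45, l))
Mul(Mul(Function('v')(8, 3), Function('T')(-3)), Function('S')(-7, 3)) = Mul(Mul(8, Add(45, -3)), 5) = Mul(Mul(8, 42), 5) = Mul(336, 5) = 1680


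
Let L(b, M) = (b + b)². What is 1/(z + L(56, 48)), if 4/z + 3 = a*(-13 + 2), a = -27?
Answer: 147/1843970 ≈ 7.9719e-5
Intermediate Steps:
L(b, M) = 4*b² (L(b, M) = (2*b)² = 4*b²)
z = 2/147 (z = 4/(-3 - 27*(-13 + 2)) = 4/(-3 - 27*(-11)) = 4/(-3 + 297) = 4/294 = 4*(1/294) = 2/147 ≈ 0.013605)
1/(z + L(56, 48)) = 1/(2/147 + 4*56²) = 1/(2/147 + 4*3136) = 1/(2/147 + 12544) = 1/(1843970/147) = 147/1843970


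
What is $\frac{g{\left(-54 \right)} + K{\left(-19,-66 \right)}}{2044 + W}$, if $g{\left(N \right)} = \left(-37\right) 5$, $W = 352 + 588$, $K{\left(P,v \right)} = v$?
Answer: $- \frac{251}{2984} \approx -0.084115$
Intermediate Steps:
$W = 940$
$g{\left(N \right)} = -185$
$\frac{g{\left(-54 \right)} + K{\left(-19,-66 \right)}}{2044 + W} = \frac{-185 - 66}{2044 + 940} = - \frac{251}{2984}$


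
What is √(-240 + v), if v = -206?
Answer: I*√446 ≈ 21.119*I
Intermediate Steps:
√(-240 + v) = √(-240 - 206) = √(-446) = I*√446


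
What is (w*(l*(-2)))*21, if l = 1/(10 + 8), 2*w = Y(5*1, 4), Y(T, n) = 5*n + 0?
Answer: -70/3 ≈ -23.333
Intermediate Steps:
Y(T, n) = 5*n
w = 10 (w = (5*4)/2 = (1/2)*20 = 10)
l = 1/18 ≈ 0.055556
(w*(l*(-2)))*21 = (10*((1/18)*(-2)))*21 = (10*(-1/9))*21 = -10/9*21 = -70/3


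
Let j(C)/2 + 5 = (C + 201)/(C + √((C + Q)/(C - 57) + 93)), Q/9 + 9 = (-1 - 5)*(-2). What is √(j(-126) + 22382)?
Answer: √(57314014 - 22372*√38674)/√(2562 - √38674) ≈ 149.57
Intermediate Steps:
Q = 27 (Q = -81 + 9*((-1 - 5)*(-2)) = -81 + 9*(-6*(-2)) = -81 + 9*12 = -81 + 108 = 27)
j(C) = -10 + 2*(201 + C)/(C + √(93 + (27 + C)/(-57 + C))) (j(C) = -10 + 2*((C + 201)/(C + √((C + 27)/(C - 57) + 93))) = -10 + 2*((201 + C)/(C + √((27 + C)/(-57 + C) + 93))) = -10 + 2*((201 + C)/(C + √(93 + (27 + C)/(-57 + C)))) = -10 + 2*(201 + C)/(C + √(93 + (27 + C)/(-57 + C))))
√(j(-126) + 22382) = √(2*(201 - 4*(-126) - 5*√2*√((-2637 + 47*(-126))/(-57 - 126)))/(-126 + √2*√((-2637 + 47*(-126))/(-57 - 126))) + 22382) = √(2*(201 + 504 - 5*√2*√((-2637 - 5922)/(-183)))/(-126 + √2*√((-2637 - 5922)/(-183))) + 22382) = √(2*(201 + 504 - 5*√2*√(-1/183*(-8559)))/(-126 + √2*√(-1/183*(-8559))) + 22382) = √(2*(201 + 504 - 5*√2*√(2853/61))/(-126 + √2*√(2853/61)) + 22382) = √(2*(201 + 504 - 5*√2*3*√19337/61)/(-126 + √2*(3*√19337/61)) + 22382) = √(2*(201 + 504 - 15*√38674/61)/(-126 + 3*√38674/61) + 22382) = √(2*(705 - 15*√38674/61)/(-126 + 3*√38674/61) + 22382) = √(22382 + 2*(705 - 15*√38674/61)/(-126 + 3*√38674/61))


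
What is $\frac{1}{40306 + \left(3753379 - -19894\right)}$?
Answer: $\frac{1}{3813579} \approx 2.6222 \cdot 10^{-7}$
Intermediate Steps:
$\frac{1}{40306 + \left(3753379 - -19894\right)} = \frac{1}{40306 + \left(3753379 + 19894\right)} = \frac{1}{40306 + 3773273} = \frac{1}{3813579}$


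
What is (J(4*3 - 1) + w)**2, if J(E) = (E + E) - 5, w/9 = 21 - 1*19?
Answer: 1225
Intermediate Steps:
w = 18 (w = 9*(21 - 1*19) = 9*(21 - 19) = 9*2 = 18)
J(E) = -5 + 2*E (J(E) = 2*E - 5 = -5 + 2*E)
(J(4*3 - 1) + w)**2 = ((-5 + 2*(4*3 - 1)) + 18)**2 = ((-5 + 2*(12 - 1)) + 18)**2 = ((-5 + 2*11) + 18)**2 = ((-5 + 22) + 18)**2 = (17 + 18)**2 = 35**2 = 1225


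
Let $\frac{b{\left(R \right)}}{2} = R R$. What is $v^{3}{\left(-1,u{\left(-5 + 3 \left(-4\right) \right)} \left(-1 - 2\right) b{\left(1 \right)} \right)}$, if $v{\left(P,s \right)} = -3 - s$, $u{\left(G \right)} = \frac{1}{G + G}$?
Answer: $- \frac{157464}{4913} \approx -32.05$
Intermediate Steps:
$u{\left(G \right)} = \frac{1}{2 G}$
$b{\left(R \right)} = 2 R^{2}$ ($b{\left(R \right)} = 2 R R = 2 R^{2}$)
$v^{3}{\left(-1,u{\left(-5 + 3 \left(-4\right) \right)} \left(-1 - 2\right) b{\left(1 \right)} \right)} = \left(-3 - \frac{1}{2 \left(-5 + 3 \left(-4\right)\right)} \left(-1 - 2\right) 2 \cdot 1^{2}\right)^{3} = \left(-3 - \frac{1}{2 \left(-5 - 12\right)} \left(-3\right) 2 \cdot 1\right)^{3} = \left(-3 - \frac{1}{2 \left(-17\right)} \left(-3\right) 2\right)^{3} = \left(-3 - \frac{1}{2} \left(- \frac{1}{17}\right) \left(-3\right) 2\right)^{3} = \left(-3 - \left(- \frac{1}{34}\right) \left(-3\right) 2\right)^{3} = \left(-3 - \frac{3}{34} \cdot 2\right)^{3} = \left(-3 - \frac{3}{17}\right)^{3} = \left(- \frac{54}{17}\right)^{3} = - \frac{157464}{4913}$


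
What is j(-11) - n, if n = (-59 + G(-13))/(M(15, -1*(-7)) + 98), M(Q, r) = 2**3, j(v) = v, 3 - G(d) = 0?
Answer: -555/53 ≈ -10.472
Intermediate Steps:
G(d) = 3 (G(d) = 3 - 1*0 = 3 + 0 = 3)
M(Q, r) = 8
n = -28/53 (n = (-59 + 3)/(8 + 98) = -56/106 = -56*1/106 = -28/53 ≈ -0.52830)
j(-11) - n = -11 - 1*(-28/53) = -11 + 28/53 = -555/53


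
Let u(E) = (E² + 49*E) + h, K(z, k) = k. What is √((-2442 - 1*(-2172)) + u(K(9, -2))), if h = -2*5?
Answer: I*√374 ≈ 19.339*I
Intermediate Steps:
h = -10
u(E) = -10 + E² + 49*E (u(E) = (E² + 49*E) - 10 = -10 + E² + 49*E)
√((-2442 - 1*(-2172)) + u(K(9, -2))) = √((-2442 - 1*(-2172)) + (-10 + (-2)² + 49*(-2))) = √((-2442 + 2172) + (-10 + 4 - 98)) = √(-270 - 104) = √(-374) = I*√374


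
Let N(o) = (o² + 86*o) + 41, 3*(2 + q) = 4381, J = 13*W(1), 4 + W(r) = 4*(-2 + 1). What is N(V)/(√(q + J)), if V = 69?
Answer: 10736*√12189/4063 ≈ 291.73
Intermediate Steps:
W(r) = -8 (W(r) = -4 + 4*(-2 + 1) = -4 + 4*(-1) = -4 - 4 = -8)
J = -104 (J = 13*(-8) = -104)
q = 4375/3 (q = -2 + (⅓)*4381 = -2 + 4381/3 = 4375/3 ≈ 1458.3)
N(o) = 41 + o² + 86*o
N(V)/(√(q + J)) = (41 + 69² + 86*69)/(√(4375/3 - 104)) = (41 + 4761 + 5934)/(√(4063/3)) = 10736/((√12189/3)) = 10736*(√12189/4063) = 10736*√12189/4063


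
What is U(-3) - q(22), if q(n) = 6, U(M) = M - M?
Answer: -6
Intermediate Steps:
U(M) = 0
U(-3) - q(22) = 0 - 1*6 = 0 - 6 = -6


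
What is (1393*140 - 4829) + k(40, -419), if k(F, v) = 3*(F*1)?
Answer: 190311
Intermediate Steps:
k(F, v) = 3*F
(1393*140 - 4829) + k(40, -419) = (1393*140 - 4829) + 3*40 = (195020 - 4829) + 120 = 190191 + 120 = 190311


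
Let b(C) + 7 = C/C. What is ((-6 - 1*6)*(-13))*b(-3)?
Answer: -936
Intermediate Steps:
b(C) = -6 (b(C) = -7 + C/C = -7 + 1 = -6)
((-6 - 1*6)*(-13))*b(-3) = ((-6 - 1*6)*(-13))*(-6) = ((-6 - 6)*(-13))*(-6) = -12*(-13)*(-6) = 156*(-6) = -936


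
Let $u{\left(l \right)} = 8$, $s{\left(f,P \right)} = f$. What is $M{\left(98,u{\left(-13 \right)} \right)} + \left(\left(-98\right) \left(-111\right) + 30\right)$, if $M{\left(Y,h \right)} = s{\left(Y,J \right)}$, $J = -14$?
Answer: $11006$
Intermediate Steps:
$M{\left(Y,h \right)} = Y$
$M{\left(98,u{\left(-13 \right)} \right)} + \left(\left(-98\right) \left(-111\right) + 30\right) = 98 + \left(\left(-98\right) \left(-111\right) + 30\right) = 98 + \left(10878 + 30\right) = 98 + 10908 = 11006$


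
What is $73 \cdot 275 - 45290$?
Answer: $-25215$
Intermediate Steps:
$73 \cdot 275 - 45290 = 20075 - 45290 = -25215$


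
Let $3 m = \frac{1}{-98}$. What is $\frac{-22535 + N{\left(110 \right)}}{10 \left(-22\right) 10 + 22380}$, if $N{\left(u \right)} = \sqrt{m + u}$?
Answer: $- \frac{4507}{4036} + \frac{\sqrt{194034}}{847560} \approx -1.1162$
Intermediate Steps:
$m = - \frac{1}{294}$ ($m = \frac{1}{3 \left(-98\right)} = \frac{1}{3} \left(- \frac{1}{98}\right) = - \frac{1}{294} \approx -0.0034014$)
$N{\left(u \right)} = \sqrt{- \frac{1}{294} + u}$
$\frac{-22535 + N{\left(110 \right)}}{10 \left(-22\right) 10 + 22380} = \frac{-22535 + \frac{\sqrt{-6 + 1764 \cdot 110}}{42}}{10 \left(-22\right) 10 + 22380} = \frac{-22535 + \frac{\sqrt{-6 + 194040}}{42}}{\left(-220\right) 10 + 22380} = \frac{-22535 + \frac{\sqrt{194034}}{42}}{-2200 + 22380} = \frac{-22535 + \frac{\sqrt{194034}}{42}}{20180} = \left(-22535 + \frac{\sqrt{194034}}{42}\right) \frac{1}{20180} = - \frac{4507}{4036} + \frac{\sqrt{194034}}{847560}$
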